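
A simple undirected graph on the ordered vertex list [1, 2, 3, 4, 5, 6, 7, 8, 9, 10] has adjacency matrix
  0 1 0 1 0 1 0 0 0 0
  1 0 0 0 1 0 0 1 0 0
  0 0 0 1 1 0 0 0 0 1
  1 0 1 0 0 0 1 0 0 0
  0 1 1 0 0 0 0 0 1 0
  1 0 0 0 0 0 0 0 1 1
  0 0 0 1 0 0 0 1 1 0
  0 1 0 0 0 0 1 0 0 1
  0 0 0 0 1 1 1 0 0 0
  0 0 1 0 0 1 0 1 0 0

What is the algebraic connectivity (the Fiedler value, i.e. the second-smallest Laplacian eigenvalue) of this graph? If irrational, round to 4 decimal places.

With the vertex order [1, 2, 3, 4, 5, 6, 7, 8, 9, 10], the degrees are [3, 3, 3, 3, 3, 3, 3, 3, 3, 3], giving D = diag(3, 3, 3, 3, 3, 3, 3, 3, 3, 3) and L = D - A. The smallest Laplacian eigenvalue is always 0. The next one, lambda_2 = 2, measures how hard the graph is to disconnect: larger values mean better connectivity. The largest eigenvalue, 5, is at most the vertex count 10. There is one zero in the spectrum, matching the 1 component.

2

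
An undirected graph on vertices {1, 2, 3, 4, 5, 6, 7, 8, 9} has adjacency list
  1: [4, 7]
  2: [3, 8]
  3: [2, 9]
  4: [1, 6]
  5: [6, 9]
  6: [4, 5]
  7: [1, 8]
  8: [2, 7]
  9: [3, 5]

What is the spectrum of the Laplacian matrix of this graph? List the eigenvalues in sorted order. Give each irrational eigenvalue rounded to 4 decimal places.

[0, 0.4679, 0.4679, 1.6527, 1.6527, 3, 3, 3.8794, 3.8794]

Each diagonal entry of L is the vertex degree and each off-diagonal entry is -1 where an edge is present, 0 otherwise; in the order [1, 2, 3, 4, 5, 6, 7, 8, 9] the diagonal is [2, 2, 2, 2, 2, 2, 2, 2, 2]. Diagonalising L (or applying a numerical eigensolver to the 9x9 matrix) gives the spectrum above. The single zero eigenvalue shows the graph is connected. The largest eigenvalue, 3.8794, is at most the vertex count 9.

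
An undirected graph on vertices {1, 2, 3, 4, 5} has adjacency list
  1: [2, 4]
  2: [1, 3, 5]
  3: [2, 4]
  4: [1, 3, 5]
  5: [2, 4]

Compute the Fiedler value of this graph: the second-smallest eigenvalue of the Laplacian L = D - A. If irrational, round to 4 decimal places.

With the vertex order [1, 2, 3, 4, 5], the degrees are [2, 3, 2, 3, 2], giving D = diag(2, 3, 2, 3, 2) and L = D - A. The smallest Laplacian eigenvalue is always 0. The next one, lambda_2 = 2, measures how hard the graph is to disconnect: larger values mean better connectivity. There is one zero in the spectrum, matching the 1 component. By the matrix-tree theorem the graph has (1/5) * product of the nonzero eigenvalues = 12 spanning trees.

2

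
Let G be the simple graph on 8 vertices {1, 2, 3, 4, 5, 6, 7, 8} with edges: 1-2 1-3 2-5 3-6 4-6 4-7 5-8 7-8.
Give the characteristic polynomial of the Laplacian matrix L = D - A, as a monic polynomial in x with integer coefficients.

Reading degrees in the order [1, 2, 3, 4, 5, 6, 7, 8] gives [2, 2, 2, 2, 2, 2, 2, 2]; set D = diag(2, 2, 2, 2, 2, 2, 2, 2) and form L = D - A. Computing det(xI - L) by cofactor expansion (or equivalently via sum-over-permutations) gives x^8 - 16x^7 + 104x^6 - 352x^5 + 660x^4 - 672x^3 + 336x^2 - 64x. Since p(0) = det(-L) = 0, x divides p(x). The eigenvalues sum to 16, which equals trace(L) = 2|E|.

x^8 - 16x^7 + 104x^6 - 352x^5 + 660x^4 - 672x^3 + 336x^2 - 64x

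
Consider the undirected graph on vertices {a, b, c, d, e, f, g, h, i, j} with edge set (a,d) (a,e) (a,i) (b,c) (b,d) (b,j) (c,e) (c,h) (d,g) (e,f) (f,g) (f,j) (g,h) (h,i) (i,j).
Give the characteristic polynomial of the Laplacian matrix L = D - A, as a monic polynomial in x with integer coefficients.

x^10 - 30x^9 + 390x^8 - 2880x^7 + 13305x^6 - 39882x^5 + 77640x^4 - 94800x^3 + 66000x^2 - 20000x

Reading degrees in the order [a, b, c, d, e, f, g, h, i, j] gives [3, 3, 3, 3, 3, 3, 3, 3, 3, 3]; set D = diag(3, 3, 3, 3, 3, 3, 3, 3, 3, 3) and form L = D - A. L has integer entries, so p(x) = det(xI - L) has integer coefficients. Expanding the determinant yields x^10 - 30x^9 + 390x^8 - 2880x^7 + 13305x^6 - 39882x^5 + 77640x^4 - 94800x^3 + 66000x^2 - 20000x. The constant term is 0 because L is singular (the all-ones vector lies in its kernel). There is one zero in the spectrum, matching the 1 component. The eigenvalues sum to 30, which equals trace(L) = 2|E|.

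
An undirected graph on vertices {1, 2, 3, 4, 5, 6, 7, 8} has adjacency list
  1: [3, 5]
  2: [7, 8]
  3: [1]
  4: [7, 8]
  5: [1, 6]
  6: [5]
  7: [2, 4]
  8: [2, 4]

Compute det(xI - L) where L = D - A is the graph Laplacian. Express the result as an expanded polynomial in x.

x^8 - 14x^7 + 78x^6 - 220x^5 + 328x^4 - 240x^3 + 64x^2

Each diagonal entry of L is the vertex degree and each off-diagonal entry is -1 where an edge is present, 0 otherwise; in the order [1, 2, 3, 4, 5, 6, 7, 8] the diagonal is [2, 2, 1, 2, 2, 1, 2, 2]. Computing det(xI - L) by cofactor expansion (or equivalently via sum-over-permutations) gives x^8 - 14x^7 + 78x^6 - 220x^5 + 328x^4 - 240x^3 + 64x^2. Since p(0) = det(-L) = 0, x divides p(x). There are 2 zeros in the spectrum, matching the 2 components. The largest eigenvalue, 4, is at most the vertex count 8.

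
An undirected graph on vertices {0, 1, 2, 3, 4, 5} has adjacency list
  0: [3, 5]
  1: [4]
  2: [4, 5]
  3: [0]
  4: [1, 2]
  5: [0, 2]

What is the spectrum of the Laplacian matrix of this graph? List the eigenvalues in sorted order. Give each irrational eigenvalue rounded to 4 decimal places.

With the vertex order [0, 1, 2, 3, 4, 5], the degrees are [2, 1, 2, 1, 2, 2], giving D = diag(2, 1, 2, 1, 2, 2) and L = D - A. L is symmetric positive semidefinite, so every eigenvalue is real and nonnegative. The single zero eigenvalue shows the graph is connected. The largest eigenvalue, 3.7321, is at most the vertex count 6. There is one zero in the spectrum, matching the 1 component.

[0, 0.2679, 1, 2, 3, 3.7321]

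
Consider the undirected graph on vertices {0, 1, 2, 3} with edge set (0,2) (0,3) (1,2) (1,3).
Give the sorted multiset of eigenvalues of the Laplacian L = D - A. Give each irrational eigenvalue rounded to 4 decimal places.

Reading degrees in the order [0, 1, 2, 3] gives [2, 2, 2, 2]; set D = diag(2, 2, 2, 2) and form L = D - A. The multiplicity of 0 as a Laplacian eigenvalue equals the number of connected components. The single zero eigenvalue shows the graph is connected. There is one zero in the spectrum, matching the 1 component.

[0, 2, 2, 4]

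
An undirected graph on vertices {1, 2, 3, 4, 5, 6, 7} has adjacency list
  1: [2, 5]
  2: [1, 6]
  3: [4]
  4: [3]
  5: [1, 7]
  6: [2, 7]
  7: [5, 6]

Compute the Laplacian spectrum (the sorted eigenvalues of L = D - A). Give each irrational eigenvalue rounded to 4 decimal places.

Reading degrees in the order [1, 2, 3, 4, 5, 6, 7] gives [2, 2, 1, 1, 2, 2, 2]; set D = diag(2, 2, 1, 1, 2, 2, 2) and form L = D - A. L is symmetric positive semidefinite, so every eigenvalue is real and nonnegative. The 2 zero eigenvalues correspond to the 2 connected components.

[0, 0, 1.3820, 1.3820, 2, 3.6180, 3.6180]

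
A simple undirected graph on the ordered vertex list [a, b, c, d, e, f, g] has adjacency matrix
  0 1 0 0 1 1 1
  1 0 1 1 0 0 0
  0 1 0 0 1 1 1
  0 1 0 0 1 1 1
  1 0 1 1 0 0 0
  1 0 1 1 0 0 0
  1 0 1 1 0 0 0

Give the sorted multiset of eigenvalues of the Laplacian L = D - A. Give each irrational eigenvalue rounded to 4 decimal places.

[0, 3, 3, 3, 4, 4, 7]

With the vertex order [a, b, c, d, e, f, g], the degrees are [4, 3, 4, 4, 3, 3, 3], giving D = diag(4, 3, 4, 4, 3, 3, 3) and L = D - A. L is symmetric positive semidefinite, so every eigenvalue is real and nonnegative. The largest eigenvalue, 7, is at most the vertex count 7. The eigenvalues sum to 24, which equals trace(L) = 2|E|.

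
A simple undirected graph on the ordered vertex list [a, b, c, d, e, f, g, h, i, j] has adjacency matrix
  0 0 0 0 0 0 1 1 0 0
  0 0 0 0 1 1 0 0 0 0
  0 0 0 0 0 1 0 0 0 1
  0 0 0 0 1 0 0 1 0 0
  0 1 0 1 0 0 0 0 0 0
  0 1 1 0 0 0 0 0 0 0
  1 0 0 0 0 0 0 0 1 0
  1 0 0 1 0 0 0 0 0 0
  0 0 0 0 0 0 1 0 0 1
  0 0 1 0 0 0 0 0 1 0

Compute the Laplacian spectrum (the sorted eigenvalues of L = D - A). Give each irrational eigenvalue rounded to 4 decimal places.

[0, 0.3820, 0.3820, 1.3820, 1.3820, 2.6180, 2.6180, 3.6180, 3.6180, 4]

With the vertex order [a, b, c, d, e, f, g, h, i, j], the degrees are [2, 2, 2, 2, 2, 2, 2, 2, 2, 2], giving D = diag(2, 2, 2, 2, 2, 2, 2, 2, 2, 2) and L = D - A. Diagonalising L (or applying a numerical eigensolver to the 10x10 matrix) gives the spectrum above. The single zero eigenvalue shows the graph is connected. There is one zero in the spectrum, matching the 1 component.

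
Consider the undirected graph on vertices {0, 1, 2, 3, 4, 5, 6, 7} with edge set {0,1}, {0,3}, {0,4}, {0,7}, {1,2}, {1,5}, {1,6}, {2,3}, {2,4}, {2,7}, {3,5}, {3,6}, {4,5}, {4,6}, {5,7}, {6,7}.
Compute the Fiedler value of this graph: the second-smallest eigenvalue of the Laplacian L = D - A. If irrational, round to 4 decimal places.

4

Reading degrees in the order [0, 1, 2, 3, 4, 5, 6, 7] gives [4, 4, 4, 4, 4, 4, 4, 4]; set D = diag(4, 4, 4, 4, 4, 4, 4, 4) and form L = D - A. The smallest Laplacian eigenvalue is always 0. The next one, lambda_2 = 4, measures how hard the graph is to disconnect: larger values mean better connectivity. The largest eigenvalue, 8, is at most the vertex count 8.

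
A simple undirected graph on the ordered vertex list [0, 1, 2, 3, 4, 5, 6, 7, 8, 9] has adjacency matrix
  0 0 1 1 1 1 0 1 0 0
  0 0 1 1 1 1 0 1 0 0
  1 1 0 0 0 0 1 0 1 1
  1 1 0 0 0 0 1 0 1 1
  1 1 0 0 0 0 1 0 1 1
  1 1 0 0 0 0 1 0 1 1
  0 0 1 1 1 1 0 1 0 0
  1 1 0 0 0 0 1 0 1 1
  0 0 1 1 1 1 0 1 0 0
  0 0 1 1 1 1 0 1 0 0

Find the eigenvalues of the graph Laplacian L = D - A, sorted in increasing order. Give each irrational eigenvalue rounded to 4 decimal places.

With the vertex order [0, 1, 2, 3, 4, 5, 6, 7, 8, 9], the degrees are [5, 5, 5, 5, 5, 5, 5, 5, 5, 5], giving D = diag(5, 5, 5, 5, 5, 5, 5, 5, 5, 5) and L = D - A. Diagonalising L (or applying a numerical eigensolver to the 10x10 matrix) gives the spectrum above. The single zero eigenvalue shows the graph is connected. There is one zero in the spectrum, matching the 1 component.

[0, 5, 5, 5, 5, 5, 5, 5, 5, 10]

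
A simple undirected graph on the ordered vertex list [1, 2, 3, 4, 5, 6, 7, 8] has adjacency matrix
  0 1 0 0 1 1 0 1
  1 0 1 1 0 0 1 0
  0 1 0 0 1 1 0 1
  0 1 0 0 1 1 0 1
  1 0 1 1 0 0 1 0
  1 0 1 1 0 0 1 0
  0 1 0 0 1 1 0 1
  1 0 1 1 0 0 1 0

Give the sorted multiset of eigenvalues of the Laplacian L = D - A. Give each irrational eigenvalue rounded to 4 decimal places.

[0, 4, 4, 4, 4, 4, 4, 8]

Each diagonal entry of L is the vertex degree and each off-diagonal entry is -1 where an edge is present, 0 otherwise; in the order [1, 2, 3, 4, 5, 6, 7, 8] the diagonal is [4, 4, 4, 4, 4, 4, 4, 4]. Since every row of L sums to 0, the all-ones vector is in the kernel and 0 is an eigenvalue. The largest eigenvalue, 8, is at most the vertex count 8.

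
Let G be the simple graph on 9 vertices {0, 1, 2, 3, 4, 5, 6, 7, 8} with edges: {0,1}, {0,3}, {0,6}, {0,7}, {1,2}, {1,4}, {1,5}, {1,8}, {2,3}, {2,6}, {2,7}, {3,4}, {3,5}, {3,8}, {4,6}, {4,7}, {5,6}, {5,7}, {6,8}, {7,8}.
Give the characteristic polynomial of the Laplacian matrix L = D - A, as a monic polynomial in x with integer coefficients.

With the vertex order [0, 1, 2, 3, 4, 5, 6, 7, 8], the degrees are [4, 5, 4, 5, 4, 4, 5, 5, 4], giving D = diag(4, 5, 4, 5, 4, 4, 5, 5, 4) and L = D - A. Computing det(xI - L) by cofactor expansion (or equivalently via sum-over-permutations) gives x^9 - 40x^8 + 690x^7 - 6720x^6 + 40485x^5 - 154704x^4 + 366560x^3 - 492800x^2 + 288000x. The constant term is 0 because L is singular (the all-ones vector lies in its kernel). By the matrix-tree theorem the graph has (1/9) * product of the nonzero eigenvalues = 32000 spanning trees. There is one zero in the spectrum, matching the 1 component.

x^9 - 40x^8 + 690x^7 - 6720x^6 + 40485x^5 - 154704x^4 + 366560x^3 - 492800x^2 + 288000x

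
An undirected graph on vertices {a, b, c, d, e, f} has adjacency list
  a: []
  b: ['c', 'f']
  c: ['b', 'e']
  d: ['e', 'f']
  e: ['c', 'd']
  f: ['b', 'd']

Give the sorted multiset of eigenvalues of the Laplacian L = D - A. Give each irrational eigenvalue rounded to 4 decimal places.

[0, 0, 1.3820, 1.3820, 3.6180, 3.6180]

With the vertex order [a, b, c, d, e, f], the degrees are [0, 2, 2, 2, 2, 2], giving D = diag(0, 2, 2, 2, 2, 2) and L = D - A. L is symmetric positive semidefinite, so every eigenvalue is real and nonnegative. The 2 zero eigenvalues correspond to the 2 connected components. The largest eigenvalue, 3.6180, is at most the vertex count 6.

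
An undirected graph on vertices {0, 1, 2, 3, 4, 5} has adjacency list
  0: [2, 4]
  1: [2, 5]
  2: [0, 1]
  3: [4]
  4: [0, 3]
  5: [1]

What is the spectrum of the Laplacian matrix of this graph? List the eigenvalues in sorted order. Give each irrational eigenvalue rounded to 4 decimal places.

[0, 0.2679, 1, 2, 3, 3.7321]

With the vertex order [0, 1, 2, 3, 4, 5], the degrees are [2, 2, 2, 1, 2, 1], giving D = diag(2, 2, 2, 1, 2, 1) and L = D - A. Since every row of L sums to 0, the all-ones vector is in the kernel and 0 is an eigenvalue. The single zero eigenvalue shows the graph is connected. The eigenvalues sum to 10, which equals trace(L) = 2|E|. There is one zero in the spectrum, matching the 1 component.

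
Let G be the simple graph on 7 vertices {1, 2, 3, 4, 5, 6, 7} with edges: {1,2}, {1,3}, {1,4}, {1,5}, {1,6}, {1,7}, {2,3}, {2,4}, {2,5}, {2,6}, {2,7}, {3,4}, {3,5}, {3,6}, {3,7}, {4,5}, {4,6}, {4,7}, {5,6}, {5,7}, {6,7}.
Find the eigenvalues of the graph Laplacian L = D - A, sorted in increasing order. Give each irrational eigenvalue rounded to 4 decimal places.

With the vertex order [1, 2, 3, 4, 5, 6, 7], the degrees are [6, 6, 6, 6, 6, 6, 6], giving D = diag(6, 6, 6, 6, 6, 6, 6) and L = D - A. The multiplicity of 0 as a Laplacian eigenvalue equals the number of connected components. The eigenvalues sum to 42, which equals trace(L) = 2|E|. By the matrix-tree theorem the graph has (1/7) * product of the nonzero eigenvalues = 16807 spanning trees.

[0, 7, 7, 7, 7, 7, 7]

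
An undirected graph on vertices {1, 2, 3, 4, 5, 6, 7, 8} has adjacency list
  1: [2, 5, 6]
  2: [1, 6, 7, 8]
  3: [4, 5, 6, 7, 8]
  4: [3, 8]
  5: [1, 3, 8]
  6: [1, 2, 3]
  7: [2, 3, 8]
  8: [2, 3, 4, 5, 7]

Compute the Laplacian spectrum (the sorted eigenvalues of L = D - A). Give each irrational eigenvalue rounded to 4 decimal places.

With the vertex order [1, 2, 3, 4, 5, 6, 7, 8], the degrees are [3, 4, 5, 2, 3, 3, 3, 5], giving D = diag(3, 4, 5, 2, 3, 3, 3, 5) and L = D - A. Diagonalising L (or applying a numerical eigensolver to the 8x8 matrix) gives the spectrum above. There is one zero in the spectrum, matching the 1 component.

[0, 1.5313, 2.4384, 2.7069, 3.8189, 4.8118, 6.1311, 6.5616]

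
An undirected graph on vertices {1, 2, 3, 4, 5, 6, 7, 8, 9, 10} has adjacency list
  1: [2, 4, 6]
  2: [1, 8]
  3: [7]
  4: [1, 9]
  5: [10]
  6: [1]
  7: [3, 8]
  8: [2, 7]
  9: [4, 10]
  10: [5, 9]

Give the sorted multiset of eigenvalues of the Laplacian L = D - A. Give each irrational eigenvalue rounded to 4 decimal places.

[0, 0.1206, 0.3489, 1, 1, 2, 2.3473, 3.2739, 3.5321, 4.3772]

Reading degrees in the order [1, 2, 3, 4, 5, 6, 7, 8, 9, 10] gives [3, 2, 1, 2, 1, 1, 2, 2, 2, 2]; set D = diag(3, 2, 1, 2, 1, 1, 2, 2, 2, 2) and form L = D - A. The multiplicity of 0 as a Laplacian eigenvalue equals the number of connected components. The single zero eigenvalue shows the graph is connected. The eigenvalues sum to 18, which equals trace(L) = 2|E|. By the matrix-tree theorem the graph has (1/10) * product of the nonzero eigenvalues = 1 spanning tree.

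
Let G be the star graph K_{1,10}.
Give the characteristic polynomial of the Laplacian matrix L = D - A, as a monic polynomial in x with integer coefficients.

The graph has 11 vertices and degree multiset [10, 1, 1, 1, 1, 1, 1, 1, 1, 1, 1]; D is the diagonal matrix of degrees and L = D - A. Computing det(xI - L) by cofactor expansion (or equivalently via sum-over-permutations) gives x^11 - 20x^10 + 135x^9 - 480x^8 + 1050x^7 - 1512x^6 + 1470x^5 - 960x^4 + 405x^3 - 100x^2 + 11x. The constant term is 0 because L is singular (the all-ones vector lies in its kernel). There is one zero in the spectrum, matching the 1 component.

x^11 - 20x^10 + 135x^9 - 480x^8 + 1050x^7 - 1512x^6 + 1470x^5 - 960x^4 + 405x^3 - 100x^2 + 11x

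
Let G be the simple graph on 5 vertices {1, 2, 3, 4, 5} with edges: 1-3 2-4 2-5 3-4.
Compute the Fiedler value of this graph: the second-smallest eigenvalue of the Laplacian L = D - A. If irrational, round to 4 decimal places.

With the vertex order [1, 2, 3, 4, 5], the degrees are [1, 2, 2, 2, 1], giving D = diag(1, 2, 2, 2, 1) and L = D - A. The sorted Laplacian eigenvalues are [0, 0.3820, 1.3820, 2.6180, 3.6180]; the algebraic connectivity is the second entry, 0.3820. The eigenvalues sum to 8, which equals trace(L) = 2|E|.

0.3820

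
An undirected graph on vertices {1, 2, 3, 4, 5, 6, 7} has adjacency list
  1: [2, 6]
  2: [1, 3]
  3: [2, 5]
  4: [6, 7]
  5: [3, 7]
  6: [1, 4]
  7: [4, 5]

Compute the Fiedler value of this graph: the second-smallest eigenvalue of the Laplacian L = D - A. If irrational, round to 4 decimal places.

Each diagonal entry of L is the vertex degree and each off-diagonal entry is -1 where an edge is present, 0 otherwise; in the order [1, 2, 3, 4, 5, 6, 7] the diagonal is [2, 2, 2, 2, 2, 2, 2]. The sorted Laplacian eigenvalues are [0, 0.7530, 0.7530, 2.4450, 2.4450, 3.8019, 3.8019]; the algebraic connectivity is the second entry, 0.7530. There is one zero in the spectrum, matching the 1 component.

0.7530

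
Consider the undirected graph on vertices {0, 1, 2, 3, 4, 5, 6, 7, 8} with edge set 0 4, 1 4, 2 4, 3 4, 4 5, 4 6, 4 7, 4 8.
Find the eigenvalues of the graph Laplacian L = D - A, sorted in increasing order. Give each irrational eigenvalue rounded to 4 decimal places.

[0, 1, 1, 1, 1, 1, 1, 1, 9]

Each diagonal entry of L is the vertex degree and each off-diagonal entry is -1 where an edge is present, 0 otherwise; in the order [0, 1, 2, 3, 4, 5, 6, 7, 8] the diagonal is [1, 1, 1, 1, 8, 1, 1, 1, 1]. Since every row of L sums to 0, the all-ones vector is in the kernel and 0 is an eigenvalue. The single zero eigenvalue shows the graph is connected. By the matrix-tree theorem the graph has (1/9) * product of the nonzero eigenvalues = 1 spanning tree. The largest eigenvalue, 9, is at most the vertex count 9.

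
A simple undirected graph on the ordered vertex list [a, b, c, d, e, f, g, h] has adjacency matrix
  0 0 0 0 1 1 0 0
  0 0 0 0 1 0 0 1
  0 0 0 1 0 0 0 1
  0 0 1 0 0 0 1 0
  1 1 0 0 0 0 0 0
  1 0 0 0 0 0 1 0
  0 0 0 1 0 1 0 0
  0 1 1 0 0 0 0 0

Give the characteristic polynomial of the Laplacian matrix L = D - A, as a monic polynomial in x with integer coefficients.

x^8 - 16x^7 + 104x^6 - 352x^5 + 660x^4 - 672x^3 + 336x^2 - 64x

Each diagonal entry of L is the vertex degree and each off-diagonal entry is -1 where an edge is present, 0 otherwise; in the order [a, b, c, d, e, f, g, h] the diagonal is [2, 2, 2, 2, 2, 2, 2, 2]. L has integer entries, so p(x) = det(xI - L) has integer coefficients. Expanding the determinant yields x^8 - 16x^7 + 104x^6 - 352x^5 + 660x^4 - 672x^3 + 336x^2 - 64x. The coefficient of x^7 equals -trace(L) = -16, matching the sum of degrees. The eigenvalues sum to 16, which equals trace(L) = 2|E|. By the matrix-tree theorem the graph has (1/8) * product of the nonzero eigenvalues = 8 spanning trees.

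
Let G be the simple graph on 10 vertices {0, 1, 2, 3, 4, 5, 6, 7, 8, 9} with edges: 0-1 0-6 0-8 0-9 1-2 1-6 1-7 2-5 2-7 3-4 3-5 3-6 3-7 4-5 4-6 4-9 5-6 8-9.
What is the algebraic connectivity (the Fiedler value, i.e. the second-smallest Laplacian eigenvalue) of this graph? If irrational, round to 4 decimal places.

Reading degrees in the order [0, 1, 2, 3, 4, 5, 6, 7, 8, 9] gives [4, 4, 3, 4, 4, 4, 5, 3, 2, 3]; set D = diag(4, 4, 3, 4, 4, 4, 5, 3, 2, 3) and form L = D - A. Computing the eigenvalues of L and sorting gives [0, 0.9135, 1.9811, 3.2313, 3.3820, 3.4953, 5.1348, 5.6180, 5.7628, 6.4812]. The Fiedler value lambda_2 = 0.9135 is strictly positive, so the graph is connected. The largest eigenvalue, 6.4812, is at most the vertex count 10.

0.9135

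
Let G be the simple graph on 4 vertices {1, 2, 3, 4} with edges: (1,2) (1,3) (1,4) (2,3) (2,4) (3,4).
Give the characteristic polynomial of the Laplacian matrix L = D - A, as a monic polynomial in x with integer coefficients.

Reading degrees in the order [1, 2, 3, 4] gives [3, 3, 3, 3]; set D = diag(3, 3, 3, 3) and form L = D - A. The eigenvalues of L are [0, 4, 4, 4]; the characteristic polynomial is the product of (x - lambda_i), which multiplies out to x^4 - 12x^3 + 48x^2 - 64x. Since p(0) = det(-L) = 0, x divides p(x). By the matrix-tree theorem the graph has (1/4) * product of the nonzero eigenvalues = 16 spanning trees. The largest eigenvalue, 4, is at most the vertex count 4.

x^4 - 12x^3 + 48x^2 - 64x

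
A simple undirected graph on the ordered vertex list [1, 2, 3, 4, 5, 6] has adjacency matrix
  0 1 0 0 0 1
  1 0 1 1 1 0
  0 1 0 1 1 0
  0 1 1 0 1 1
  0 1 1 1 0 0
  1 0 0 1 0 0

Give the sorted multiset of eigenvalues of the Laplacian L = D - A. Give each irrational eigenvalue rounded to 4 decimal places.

With the vertex order [1, 2, 3, 4, 5, 6], the degrees are [2, 4, 3, 4, 3, 2], giving D = diag(2, 4, 3, 4, 3, 2) and L = D - A. Since every row of L sums to 0, the all-ones vector is in the kernel and 0 is an eigenvalue. The eigenvalues sum to 18, which equals trace(L) = 2|E|. By the matrix-tree theorem the graph has (1/6) * product of the nonzero eigenvalues = 56 spanning trees.

[0, 1.2679, 2.5858, 4, 4.7321, 5.4142]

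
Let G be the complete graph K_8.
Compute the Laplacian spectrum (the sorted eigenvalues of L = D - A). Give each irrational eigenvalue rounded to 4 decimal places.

[0, 8, 8, 8, 8, 8, 8, 8]

The graph has 8 vertices and degree multiset [7, 7, 7, 7, 7, 7, 7, 7]; D is the diagonal matrix of degrees and L = D - A. Diagonalising L (or applying a numerical eigensolver to the 8x8 matrix) gives the spectrum above. The single zero eigenvalue shows the graph is connected. By the matrix-tree theorem the graph has (1/8) * product of the nonzero eigenvalues = 262144 spanning trees. The largest eigenvalue, 8, is at most the vertex count 8.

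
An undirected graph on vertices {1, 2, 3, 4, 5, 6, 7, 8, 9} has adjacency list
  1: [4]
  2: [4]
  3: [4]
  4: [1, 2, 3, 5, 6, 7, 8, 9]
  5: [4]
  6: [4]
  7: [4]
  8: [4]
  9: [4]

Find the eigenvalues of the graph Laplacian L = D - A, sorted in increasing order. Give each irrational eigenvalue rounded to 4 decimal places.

Each diagonal entry of L is the vertex degree and each off-diagonal entry is -1 where an edge is present, 0 otherwise; in the order [1, 2, 3, 4, 5, 6, 7, 8, 9] the diagonal is [1, 1, 1, 8, 1, 1, 1, 1, 1]. Diagonalising L (or applying a numerical eigensolver to the 9x9 matrix) gives the spectrum above. The single zero eigenvalue shows the graph is connected. The largest eigenvalue, 9, is at most the vertex count 9.

[0, 1, 1, 1, 1, 1, 1, 1, 9]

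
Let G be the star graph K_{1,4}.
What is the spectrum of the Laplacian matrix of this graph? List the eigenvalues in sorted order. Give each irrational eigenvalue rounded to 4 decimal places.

[0, 1, 1, 1, 5]

The graph has 5 vertices and degree multiset [4, 1, 1, 1, 1]; D is the diagonal matrix of degrees and L = D - A. Diagonalising L (or applying a numerical eigensolver to the 5x5 matrix) gives the spectrum above. The eigenvalues sum to 8, which equals trace(L) = 2|E|.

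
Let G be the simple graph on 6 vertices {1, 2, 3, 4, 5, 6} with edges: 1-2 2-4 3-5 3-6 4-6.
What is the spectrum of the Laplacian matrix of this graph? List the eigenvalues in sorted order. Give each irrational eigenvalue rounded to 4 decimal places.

Reading degrees in the order [1, 2, 3, 4, 5, 6] gives [1, 2, 2, 2, 1, 2]; set D = diag(1, 2, 2, 2, 1, 2) and form L = D - A. Diagonalising L (or applying a numerical eigensolver to the 6x6 matrix) gives the spectrum above. The largest eigenvalue, 3.7321, is at most the vertex count 6.

[0, 0.2679, 1, 2, 3, 3.7321]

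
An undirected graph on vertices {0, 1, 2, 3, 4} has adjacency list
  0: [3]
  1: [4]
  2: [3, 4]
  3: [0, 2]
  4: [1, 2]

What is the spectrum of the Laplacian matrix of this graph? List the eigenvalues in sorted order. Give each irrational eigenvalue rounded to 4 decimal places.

[0, 0.3820, 1.3820, 2.6180, 3.6180]

Each diagonal entry of L is the vertex degree and each off-diagonal entry is -1 where an edge is present, 0 otherwise; in the order [0, 1, 2, 3, 4] the diagonal is [1, 1, 2, 2, 2]. L is symmetric positive semidefinite, so every eigenvalue is real and nonnegative. There is one zero in the spectrum, matching the 1 component.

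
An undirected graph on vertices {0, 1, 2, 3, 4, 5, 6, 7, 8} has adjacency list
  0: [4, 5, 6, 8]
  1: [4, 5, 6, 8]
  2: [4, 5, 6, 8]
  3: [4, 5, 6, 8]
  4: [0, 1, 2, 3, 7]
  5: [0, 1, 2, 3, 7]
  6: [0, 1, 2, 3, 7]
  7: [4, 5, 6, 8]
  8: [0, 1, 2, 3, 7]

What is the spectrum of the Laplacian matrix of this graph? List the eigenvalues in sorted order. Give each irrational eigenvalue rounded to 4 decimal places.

Each diagonal entry of L is the vertex degree and each off-diagonal entry is -1 where an edge is present, 0 otherwise; in the order [0, 1, 2, 3, 4, 5, 6, 7, 8] the diagonal is [4, 4, 4, 4, 5, 5, 5, 4, 5]. Since every row of L sums to 0, the all-ones vector is in the kernel and 0 is an eigenvalue. The single zero eigenvalue shows the graph is connected. By the matrix-tree theorem the graph has (1/9) * product of the nonzero eigenvalues = 32000 spanning trees. The largest eigenvalue, 9, is at most the vertex count 9.

[0, 4, 4, 4, 4, 5, 5, 5, 9]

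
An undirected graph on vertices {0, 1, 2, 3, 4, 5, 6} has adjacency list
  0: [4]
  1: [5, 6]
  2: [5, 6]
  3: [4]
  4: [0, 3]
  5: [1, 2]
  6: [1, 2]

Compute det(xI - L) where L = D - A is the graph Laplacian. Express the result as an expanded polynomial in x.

x^7 - 12x^6 + 55x^5 - 120x^4 + 124x^3 - 48x^2

Reading degrees in the order [0, 1, 2, 3, 4, 5, 6] gives [1, 2, 2, 1, 2, 2, 2]; set D = diag(1, 2, 2, 1, 2, 2, 2) and form L = D - A. L has integer entries, so p(x) = det(xI - L) has integer coefficients. Expanding the determinant yields x^7 - 12x^6 + 55x^5 - 120x^4 + 124x^3 - 48x^2. The coefficient of x^6 equals -trace(L) = -12, matching the sum of degrees. The eigenvalues sum to 12, which equals trace(L) = 2|E|. There are 2 zeros in the spectrum, matching the 2 components.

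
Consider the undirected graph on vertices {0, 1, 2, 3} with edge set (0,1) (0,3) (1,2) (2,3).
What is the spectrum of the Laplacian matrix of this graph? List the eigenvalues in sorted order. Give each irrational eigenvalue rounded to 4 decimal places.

[0, 2, 2, 4]

With the vertex order [0, 1, 2, 3], the degrees are [2, 2, 2, 2], giving D = diag(2, 2, 2, 2) and L = D - A. L is symmetric positive semidefinite, so every eigenvalue is real and nonnegative. By the matrix-tree theorem the graph has (1/4) * product of the nonzero eigenvalues = 4 spanning trees. The largest eigenvalue, 4, is at most the vertex count 4.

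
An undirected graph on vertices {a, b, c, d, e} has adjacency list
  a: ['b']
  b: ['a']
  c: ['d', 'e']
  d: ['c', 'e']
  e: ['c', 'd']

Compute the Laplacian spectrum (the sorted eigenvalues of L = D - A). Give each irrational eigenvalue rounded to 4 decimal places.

[0, 0, 2, 3, 3]

Each diagonal entry of L is the vertex degree and each off-diagonal entry is -1 where an edge is present, 0 otherwise; in the order [a, b, c, d, e] the diagonal is [1, 1, 2, 2, 2]. Since every row of L sums to 0, the all-ones vector is in the kernel and 0 is an eigenvalue. The 2 zero eigenvalues correspond to the 2 connected components. The largest eigenvalue, 3, is at most the vertex count 5. The eigenvalues sum to 8, which equals trace(L) = 2|E|.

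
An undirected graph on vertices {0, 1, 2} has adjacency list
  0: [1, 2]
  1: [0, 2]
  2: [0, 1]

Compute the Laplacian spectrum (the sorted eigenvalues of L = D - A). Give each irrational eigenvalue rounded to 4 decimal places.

[0, 3, 3]

Each diagonal entry of L is the vertex degree and each off-diagonal entry is -1 where an edge is present, 0 otherwise; in the order [0, 1, 2] the diagonal is [2, 2, 2]. L is symmetric positive semidefinite, so every eigenvalue is real and nonnegative. The largest eigenvalue, 3, is at most the vertex count 3. The eigenvalues sum to 6, which equals trace(L) = 2|E|.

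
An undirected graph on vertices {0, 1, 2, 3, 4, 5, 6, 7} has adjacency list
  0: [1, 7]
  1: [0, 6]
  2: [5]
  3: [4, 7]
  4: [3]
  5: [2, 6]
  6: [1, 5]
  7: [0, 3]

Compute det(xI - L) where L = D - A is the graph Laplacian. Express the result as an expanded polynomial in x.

Each diagonal entry of L is the vertex degree and each off-diagonal entry is -1 where an edge is present, 0 otherwise; in the order [0, 1, 2, 3, 4, 5, 6, 7] the diagonal is [2, 2, 1, 2, 1, 2, 2, 2]. L has integer entries, so p(x) = det(xI - L) has integer coefficients. Expanding the determinant yields x^8 - 14x^7 + 78x^6 - 220x^5 + 330x^4 - 252x^3 + 84x^2 - 8x. The constant term is 0 because L is singular (the all-ones vector lies in its kernel). The eigenvalues sum to 14, which equals trace(L) = 2|E|.

x^8 - 14x^7 + 78x^6 - 220x^5 + 330x^4 - 252x^3 + 84x^2 - 8x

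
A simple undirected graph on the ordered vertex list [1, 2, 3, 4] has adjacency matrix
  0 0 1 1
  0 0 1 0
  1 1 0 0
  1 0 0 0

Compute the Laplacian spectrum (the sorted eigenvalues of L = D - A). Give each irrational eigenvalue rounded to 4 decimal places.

[0, 0.5858, 2, 3.4142]

Each diagonal entry of L is the vertex degree and each off-diagonal entry is -1 where an edge is present, 0 otherwise; in the order [1, 2, 3, 4] the diagonal is [2, 1, 2, 1]. Since every row of L sums to 0, the all-ones vector is in the kernel and 0 is an eigenvalue.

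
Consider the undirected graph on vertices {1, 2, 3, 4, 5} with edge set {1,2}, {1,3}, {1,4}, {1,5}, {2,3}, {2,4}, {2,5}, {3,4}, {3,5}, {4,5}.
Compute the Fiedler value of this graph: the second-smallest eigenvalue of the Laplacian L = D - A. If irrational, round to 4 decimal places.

5

Each diagonal entry of L is the vertex degree and each off-diagonal entry is -1 where an edge is present, 0 otherwise; in the order [1, 2, 3, 4, 5] the diagonal is [4, 4, 4, 4, 4]. The sorted Laplacian eigenvalues are [0, 5, 5, 5, 5]; the algebraic connectivity is the second entry, 5. By the matrix-tree theorem the graph has (1/5) * product of the nonzero eigenvalues = 125 spanning trees.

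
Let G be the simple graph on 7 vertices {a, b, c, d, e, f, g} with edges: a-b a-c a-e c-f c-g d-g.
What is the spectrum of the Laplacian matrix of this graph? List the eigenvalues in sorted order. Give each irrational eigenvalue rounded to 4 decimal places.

Each diagonal entry of L is the vertex degree and each off-diagonal entry is -1 where an edge is present, 0 otherwise; in the order [a, b, c, d, e, f, g] the diagonal is [3, 1, 3, 1, 1, 1, 2]. Diagonalising L (or applying a numerical eigensolver to the 7x7 matrix) gives the spectrum above. The largest eigenvalue, 4.6287, is at most the vertex count 7.

[0, 0.3217, 0.6802, 1, 2.1397, 3.2297, 4.6287]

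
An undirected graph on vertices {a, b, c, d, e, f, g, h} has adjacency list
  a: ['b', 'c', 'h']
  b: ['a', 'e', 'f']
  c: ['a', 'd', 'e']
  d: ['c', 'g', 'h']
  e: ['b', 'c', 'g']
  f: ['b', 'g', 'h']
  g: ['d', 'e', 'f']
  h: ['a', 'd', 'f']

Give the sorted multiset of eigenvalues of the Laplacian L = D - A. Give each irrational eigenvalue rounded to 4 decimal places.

With the vertex order [a, b, c, d, e, f, g, h], the degrees are [3, 3, 3, 3, 3, 3, 3, 3], giving D = diag(3, 3, 3, 3, 3, 3, 3, 3) and L = D - A. Diagonalising L (or applying a numerical eigensolver to the 8x8 matrix) gives the spectrum above. The single zero eigenvalue shows the graph is connected. The largest eigenvalue, 6, is at most the vertex count 8.

[0, 2, 2, 2, 4, 4, 4, 6]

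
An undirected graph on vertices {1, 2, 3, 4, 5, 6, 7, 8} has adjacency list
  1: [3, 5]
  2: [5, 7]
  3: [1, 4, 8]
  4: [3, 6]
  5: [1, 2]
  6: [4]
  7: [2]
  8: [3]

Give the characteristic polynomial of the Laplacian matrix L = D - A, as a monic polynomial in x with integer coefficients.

x^8 - 14x^7 + 77x^6 - 212x^5 + 308x^4 - 228x^3 + 76x^2 - 8x

Reading degrees in the order [1, 2, 3, 4, 5, 6, 7, 8] gives [2, 2, 3, 2, 2, 1, 1, 1]; set D = diag(2, 2, 3, 2, 2, 1, 1, 1) and form L = D - A. Computing det(xI - L) by cofactor expansion (or equivalently via sum-over-permutations) gives x^8 - 14x^7 + 77x^6 - 212x^5 + 308x^4 - 228x^3 + 76x^2 - 8x. The constant term is 0 because L is singular (the all-ones vector lies in its kernel). By the matrix-tree theorem the graph has (1/8) * product of the nonzero eigenvalues = 1 spanning tree.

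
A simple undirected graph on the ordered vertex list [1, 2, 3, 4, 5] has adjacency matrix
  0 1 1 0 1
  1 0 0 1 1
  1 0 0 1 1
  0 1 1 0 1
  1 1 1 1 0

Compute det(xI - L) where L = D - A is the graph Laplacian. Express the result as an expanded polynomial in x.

Reading degrees in the order [1, 2, 3, 4, 5] gives [3, 3, 3, 3, 4]; set D = diag(3, 3, 3, 3, 4) and form L = D - A. L has integer entries, so p(x) = det(xI - L) has integer coefficients. Expanding the determinant yields x^5 - 16x^4 + 94x^3 - 240x^2 + 225x. Since p(0) = det(-L) = 0, x divides p(x). The eigenvalues sum to 16, which equals trace(L) = 2|E|. The largest eigenvalue, 5, is at most the vertex count 5.

x^5 - 16x^4 + 94x^3 - 240x^2 + 225x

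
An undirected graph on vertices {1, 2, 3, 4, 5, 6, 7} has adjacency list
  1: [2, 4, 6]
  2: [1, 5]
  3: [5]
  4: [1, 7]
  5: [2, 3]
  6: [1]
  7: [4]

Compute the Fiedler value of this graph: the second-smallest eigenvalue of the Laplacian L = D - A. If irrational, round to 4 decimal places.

0.2603

With the vertex order [1, 2, 3, 4, 5, 6, 7], the degrees are [3, 2, 1, 2, 2, 1, 1], giving D = diag(3, 2, 1, 2, 2, 1, 1) and L = D - A. Computing the eigenvalues of L and sorting gives [0, 0.2603, 0.6262, 1.4055, 2.2742, 3.0996, 4.3342]. The Fiedler value lambda_2 = 0.2603 is strictly positive, so the graph is connected. There is one zero in the spectrum, matching the 1 component.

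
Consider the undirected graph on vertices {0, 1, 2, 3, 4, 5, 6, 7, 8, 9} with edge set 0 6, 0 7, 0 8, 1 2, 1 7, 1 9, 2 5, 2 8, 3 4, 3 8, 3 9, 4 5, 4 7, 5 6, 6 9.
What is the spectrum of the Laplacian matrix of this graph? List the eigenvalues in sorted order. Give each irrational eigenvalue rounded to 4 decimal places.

With the vertex order [0, 1, 2, 3, 4, 5, 6, 7, 8, 9], the degrees are [3, 3, 3, 3, 3, 3, 3, 3, 3, 3], giving D = diag(3, 3, 3, 3, 3, 3, 3, 3, 3, 3) and L = D - A. L is symmetric positive semidefinite, so every eigenvalue is real and nonnegative. The single zero eigenvalue shows the graph is connected. By the matrix-tree theorem the graph has (1/10) * product of the nonzero eigenvalues = 2000 spanning trees.

[0, 2, 2, 2, 2, 2, 5, 5, 5, 5]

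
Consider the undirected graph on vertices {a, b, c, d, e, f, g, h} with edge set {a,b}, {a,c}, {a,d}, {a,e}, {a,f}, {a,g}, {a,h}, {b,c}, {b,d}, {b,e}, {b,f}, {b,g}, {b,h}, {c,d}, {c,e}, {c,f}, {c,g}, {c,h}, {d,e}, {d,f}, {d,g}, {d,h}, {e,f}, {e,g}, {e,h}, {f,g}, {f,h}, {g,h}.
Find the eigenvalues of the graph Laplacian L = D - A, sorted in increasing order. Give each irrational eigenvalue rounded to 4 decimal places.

[0, 8, 8, 8, 8, 8, 8, 8]

Reading degrees in the order [a, b, c, d, e, f, g, h] gives [7, 7, 7, 7, 7, 7, 7, 7]; set D = diag(7, 7, 7, 7, 7, 7, 7, 7) and form L = D - A. Since every row of L sums to 0, the all-ones vector is in the kernel and 0 is an eigenvalue. The single zero eigenvalue shows the graph is connected. There is one zero in the spectrum, matching the 1 component.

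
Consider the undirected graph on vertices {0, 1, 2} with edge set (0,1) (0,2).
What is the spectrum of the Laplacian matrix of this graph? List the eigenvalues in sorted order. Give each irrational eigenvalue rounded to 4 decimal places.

[0, 1, 3]

Reading degrees in the order [0, 1, 2] gives [2, 1, 1]; set D = diag(2, 1, 1) and form L = D - A. The multiplicity of 0 as a Laplacian eigenvalue equals the number of connected components. The single zero eigenvalue shows the graph is connected. The largest eigenvalue, 3, is at most the vertex count 3.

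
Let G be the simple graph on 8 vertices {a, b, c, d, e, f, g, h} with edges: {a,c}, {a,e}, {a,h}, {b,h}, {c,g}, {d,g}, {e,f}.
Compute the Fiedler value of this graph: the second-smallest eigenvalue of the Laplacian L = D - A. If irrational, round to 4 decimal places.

With the vertex order [a, b, c, d, e, f, g, h], the degrees are [3, 1, 2, 1, 2, 1, 2, 2], giving D = diag(3, 1, 2, 1, 2, 1, 2, 2) and L = D - A. Computing the eigenvalues of L and sorting gives [0, 0.2434, 0.3820, 1.1798, 2, 2.6180, 3.1386, 4.4383]. The Fiedler value lambda_2 = 0.2434 is strictly positive, so the graph is connected. The largest eigenvalue, 4.4383, is at most the vertex count 8.

0.2434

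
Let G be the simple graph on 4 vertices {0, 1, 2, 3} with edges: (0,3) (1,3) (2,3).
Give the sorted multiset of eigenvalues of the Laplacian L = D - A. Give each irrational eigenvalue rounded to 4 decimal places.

[0, 1, 1, 4]

With the vertex order [0, 1, 2, 3], the degrees are [1, 1, 1, 3], giving D = diag(1, 1, 1, 3) and L = D - A. L is symmetric positive semidefinite, so every eigenvalue is real and nonnegative.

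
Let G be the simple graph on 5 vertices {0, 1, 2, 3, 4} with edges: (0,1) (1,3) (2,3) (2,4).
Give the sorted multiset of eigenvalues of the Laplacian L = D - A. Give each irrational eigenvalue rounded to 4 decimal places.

[0, 0.3820, 1.3820, 2.6180, 3.6180]

With the vertex order [0, 1, 2, 3, 4], the degrees are [1, 2, 2, 2, 1], giving D = diag(1, 2, 2, 2, 1) and L = D - A. Diagonalising L (or applying a numerical eigensolver to the 5x5 matrix) gives the spectrum above. By the matrix-tree theorem the graph has (1/5) * product of the nonzero eigenvalues = 1 spanning tree. The largest eigenvalue, 3.6180, is at most the vertex count 5.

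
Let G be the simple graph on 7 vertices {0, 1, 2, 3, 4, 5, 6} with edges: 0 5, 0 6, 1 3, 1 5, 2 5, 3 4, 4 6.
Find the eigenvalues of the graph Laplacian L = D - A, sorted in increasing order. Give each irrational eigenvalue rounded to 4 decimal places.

Each diagonal entry of L is the vertex degree and each off-diagonal entry is -1 where an edge is present, 0 otherwise; in the order [0, 1, 2, 3, 4, 5, 6] the diagonal is [2, 2, 1, 2, 2, 3, 2]. Since every row of L sums to 0, the all-ones vector is in the kernel and 0 is an eigenvalue. The single zero eigenvalue shows the graph is connected. The eigenvalues sum to 14, which equals trace(L) = 2|E|.

[0, 0.5858, 1, 1.5858, 3, 3.4142, 4.4142]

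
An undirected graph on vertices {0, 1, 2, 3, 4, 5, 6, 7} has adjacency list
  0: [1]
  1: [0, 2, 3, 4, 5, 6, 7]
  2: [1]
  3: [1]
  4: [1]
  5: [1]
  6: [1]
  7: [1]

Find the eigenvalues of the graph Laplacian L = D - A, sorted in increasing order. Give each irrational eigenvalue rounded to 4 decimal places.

Each diagonal entry of L is the vertex degree and each off-diagonal entry is -1 where an edge is present, 0 otherwise; in the order [0, 1, 2, 3, 4, 5, 6, 7] the diagonal is [1, 7, 1, 1, 1, 1, 1, 1]. L is symmetric positive semidefinite, so every eigenvalue is real and nonnegative. By the matrix-tree theorem the graph has (1/8) * product of the nonzero eigenvalues = 1 spanning tree. There is one zero in the spectrum, matching the 1 component.

[0, 1, 1, 1, 1, 1, 1, 8]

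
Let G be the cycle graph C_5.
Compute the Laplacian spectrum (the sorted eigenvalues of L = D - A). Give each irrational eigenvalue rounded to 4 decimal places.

[0, 1.3820, 1.3820, 3.6180, 3.6180]

The graph has 5 vertices and degree multiset [2, 2, 2, 2, 2]; D is the diagonal matrix of degrees and L = D - A. The multiplicity of 0 as a Laplacian eigenvalue equals the number of connected components. The single zero eigenvalue shows the graph is connected. By the matrix-tree theorem the graph has (1/5) * product of the nonzero eigenvalues = 5 spanning trees.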